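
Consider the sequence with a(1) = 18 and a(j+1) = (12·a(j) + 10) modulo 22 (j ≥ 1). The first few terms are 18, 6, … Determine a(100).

a(1) = 18; a(2) = 6; a(3) = 16; a(4) = 4; a(5) = 14; a(6) = 2; a(7) = 12; a(8) = 0; a(9) = 10; a(10) = 20; a(11) = 8; a(12) = 18.
The sequence repeats with period 11.
(100 - 1) mod 11 = 0, so a(100) = a(1) = 18.

18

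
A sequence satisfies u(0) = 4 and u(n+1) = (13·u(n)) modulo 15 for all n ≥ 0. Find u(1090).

Computing terms: u(0) = 4; u(1) = 7; u(2) = 1; u(3) = 13; u(4) = 4.
Since u(4) = u(0) = 4, the sequence is periodic with period 4.
So u(1090) = u(0 + ((1090-0) mod 4)) = u(2) = 1.

1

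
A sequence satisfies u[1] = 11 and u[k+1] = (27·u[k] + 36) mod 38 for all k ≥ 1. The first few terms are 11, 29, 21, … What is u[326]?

Listing terms: u[1] = 11; u[2] = 29; u[3] = 21; u[4] = 33; u[5] = 15; u[6] = 23; u[7] = 11.
The sequence repeats with period 6.
(326 - 1) mod 6 = 1, so u[326] = u[2] = 29.

29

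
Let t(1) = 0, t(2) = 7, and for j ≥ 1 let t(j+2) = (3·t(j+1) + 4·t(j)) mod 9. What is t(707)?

We have t(1) = 0, t(2) = 7, t(3) = 3, t(4) = 1, t(5) = 6, t(6) = 4, t(7) = 0, t(8) = 7.
The sequence repeats with period 6.
(707 - 1) mod 6 = 4, so t(707) = t(5) = 6.

6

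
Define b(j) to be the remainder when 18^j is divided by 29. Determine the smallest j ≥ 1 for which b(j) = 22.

Listing terms: b(0) = 1,  b(1) = 18,  b(2) = 5,  b(3) = 3,  b(4) = 25,  b(5) = 15,  b(6) = 9,  b(7) = 17,  b(8) = 16,  b(9) = 27,  b(10) = 22,  b(11) = 19,  b(12) = 23,  b(13) = 8,  b(14) = 28,  b(15) = 11,  b(16) = 24,  b(17) = 26,  b(18) = 4,  b(19) = 14,  b(20) = 20,  b(21) = 12,  b(22) = 13,  b(23) = 2,  b(24) = 7,  b(25) = 10,  b(26) = 6,  b(27) = 21,  b(28) = 1.
Since b(28) = b(0) = 1, the sequence is periodic with period 28.
The value 22 first appears (with j ≥ 1) at b(10).

10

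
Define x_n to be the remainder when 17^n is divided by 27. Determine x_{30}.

We have x_0 = 1,  x_1 = 17,  x_2 = 19,  x_3 = 26,  x_4 = 10,  x_5 = 8,  x_6 = 1.
The sequence repeats with period 6.
(30 - 0) mod 6 = 0, so x_{30} = x_0 = 1.

1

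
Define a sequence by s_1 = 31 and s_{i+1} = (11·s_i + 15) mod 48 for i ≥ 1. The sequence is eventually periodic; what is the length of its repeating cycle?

We have s_1 = 31,  s_2 = 20,  s_3 = 43,  s_4 = 8,  s_5 = 7,  s_6 = 44,  s_7 = 19,  s_8 = 32,  s_9 = 31.
The sequence repeats with period 8.

8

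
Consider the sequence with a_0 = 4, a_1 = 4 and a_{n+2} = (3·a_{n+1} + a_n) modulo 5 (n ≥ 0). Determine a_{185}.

a_0 = 4; a_1 = 4; a_2 = 1; a_3 = 2; a_4 = 2; a_5 = 3; a_6 = 1; a_7 = 1; a_8 = 4; a_9 = 3; a_{10} = 3; a_{11} = 2; a_{12} = 4; a_{13} = 4.
Since (a_{12}, a_{13}) = (a_0, a_1) = (4, 4) (two consecutive terms determine the rest), the sequence is periodic with period 12.
(185 - 0) mod 12 = 5, so a_{185} = a_5 = 3.

3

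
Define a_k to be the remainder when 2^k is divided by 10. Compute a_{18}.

Listing terms: a_1 = 2,  a_2 = 4,  a_3 = 8,  a_4 = 6,  a_5 = 2.
The sequence repeats with period 4.
So a_{18} = a_{1 + ((18-1) mod 4)} = a_2 = 4.

4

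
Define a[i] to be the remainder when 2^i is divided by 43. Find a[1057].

a[1] = 2; a[2] = 4; a[3] = 8; a[4] = 16; a[5] = 32; a[6] = 21; a[7] = 42; a[8] = 41; a[9] = 39; a[10] = 35; a[11] = 27; a[12] = 11; a[13] = 22; a[14] = 1; a[15] = 2.
The sequence repeats with period 14.
So a[1057] = a[1 + ((1057-1) mod 14)] = a[7] = 42.

42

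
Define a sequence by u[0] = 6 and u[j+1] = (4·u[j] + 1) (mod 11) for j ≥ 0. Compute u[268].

We have u[0] = 6,  u[1] = 3,  u[2] = 2,  u[3] = 9,  u[4] = 4,  u[5] = 6.
The sequence repeats with period 5.
(268 - 0) mod 5 = 3, so u[268] = u[3] = 9.

9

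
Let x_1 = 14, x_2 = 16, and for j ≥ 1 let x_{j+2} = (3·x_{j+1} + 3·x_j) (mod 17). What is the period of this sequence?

x_1 = 14; x_2 = 16; x_3 = 5; x_4 = 12; x_5 = 0; x_6 = 2; x_7 = 6; x_8 = 7; x_9 = 5; x_{10} = 2; x_{11} = 4; x_{12} = 1; x_{13} = 15; x_{14} = 14; x_{15} = 2; x_{16} = 14; x_{17} = 14; x_{18} = 16.
Since (x_{17}, x_{18}) = (x_1, x_2) = (14, 16) (two consecutive terms determine the rest), the sequence is periodic with period 16.

16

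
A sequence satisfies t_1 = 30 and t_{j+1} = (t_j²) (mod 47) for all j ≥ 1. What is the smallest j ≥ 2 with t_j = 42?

8

We have t_1 = 30,  t_2 = 7,  t_3 = 2,  t_4 = 4,  t_5 = 16,  t_6 = 21,  t_7 = 18,  t_8 = 42,  t_9 = 25,  t_{10} = 14,  t_{11} = 8,  t_{12} = 17,  t_{13} = 7.
Since t_{13} = t_2 = 7, the sequence is eventually periodic: after a pre-period of length 1 it cycles with period 11.
The value 42 first appears (with j ≥ 2) at t_8.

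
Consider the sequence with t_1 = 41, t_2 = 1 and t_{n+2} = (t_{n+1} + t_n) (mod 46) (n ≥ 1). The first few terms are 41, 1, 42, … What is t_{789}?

28

t_1 = 41, t_2 = 1, t_3 = 42, t_4 = 43, t_5 = 39, t_6 = 36, t_7 = 29, t_8 = 19, t_9 = 2, t_{10} = 21, t_{11} = 23, t_{12} = 44, t_{13} = 21, t_{14} = 19, t_{15} = 40, t_{16} = 13, t_{17} = 7, t_{18} = 20, t_{19} = 27, t_{20} = 1, t_{21} = 28, t_{22} = 29, t_{23} = 11, t_{24} = 40, t_{25} = 5, t_{26} = 45, t_{27} = 4, t_{28} = 3, t_{29} = 7, t_{30} = 10, t_{31} = 17, t_{32} = 27, t_{33} = 44, t_{34} = 25, t_{35} = 23, t_{36} = 2, t_{37} = 25, t_{38} = 27, t_{39} = 6, t_{40} = 33, t_{41} = 39, t_{42} = 26, t_{43} = 19, t_{44} = 45, t_{45} = 18, t_{46} = 17, t_{47} = 35, t_{48} = 6, t_{49} = 41, t_{50} = 1.
The sequence repeats with period 48.
(789 - 1) mod 48 = 20, so t_{789} = t_{21} = 28.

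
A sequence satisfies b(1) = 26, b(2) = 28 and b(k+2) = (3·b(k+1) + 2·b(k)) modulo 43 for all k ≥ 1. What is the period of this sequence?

7

b(1) = 26, b(2) = 28, b(3) = 7, b(4) = 34, b(5) = 30, b(6) = 29, b(7) = 18, b(8) = 26, b(9) = 28.
The sequence repeats with period 7.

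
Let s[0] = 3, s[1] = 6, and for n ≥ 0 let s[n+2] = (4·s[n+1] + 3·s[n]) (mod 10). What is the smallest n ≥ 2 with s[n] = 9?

4

We have s[0] = 3; s[1] = 6; s[2] = 3; s[3] = 0; s[4] = 9; s[5] = 6; s[6] = 1; s[7] = 2; s[8] = 1; s[9] = 0; s[10] = 3; s[11] = 2; s[12] = 7; s[13] = 4; s[14] = 7; s[15] = 0; s[16] = 1; s[17] = 4; s[18] = 9; s[19] = 8; s[20] = 9; s[21] = 0; s[22] = 7; s[23] = 8; s[24] = 3; s[25] = 6.
The sequence repeats with period 24.
The value 9 first appears (with n ≥ 2) at s[4].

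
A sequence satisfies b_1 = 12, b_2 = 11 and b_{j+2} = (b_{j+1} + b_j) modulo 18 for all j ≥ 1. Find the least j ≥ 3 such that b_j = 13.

15

Listing terms: b_1 = 12; b_2 = 11; b_3 = 5; b_4 = 16; b_5 = 3; b_6 = 1; b_7 = 4; b_8 = 5; b_9 = 9; b_{10} = 14; b_{11} = 5; b_{12} = 1; b_{13} = 6; b_{14} = 7; b_{15} = 13; b_{16} = 2; b_{17} = 15; b_{18} = 17; b_{19} = 14; b_{20} = 13; b_{21} = 9; b_{22} = 4; b_{23} = 13; b_{24} = 17; b_{25} = 12; b_{26} = 11.
The sequence repeats with period 24.
The value 13 first appears (with j ≥ 3) at b_{15}.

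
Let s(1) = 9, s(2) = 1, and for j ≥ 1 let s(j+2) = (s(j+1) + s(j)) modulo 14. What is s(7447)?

11

s(1) = 9,  s(2) = 1,  s(3) = 10,  s(4) = 11,  s(5) = 7,  s(6) = 4,  s(7) = 11,  s(8) = 1,  s(9) = 12,  s(10) = 13,  s(11) = 11,  s(12) = 10,  s(13) = 7,  s(14) = 3,  s(15) = 10,  s(16) = 13,  s(17) = 9,  s(18) = 8,  s(19) = 3,  s(20) = 11,  s(21) = 0,  s(22) = 11,  s(23) = 11,  s(24) = 8,  s(25) = 5,  s(26) = 13,  s(27) = 4,  s(28) = 3,  s(29) = 7,  s(30) = 10,  s(31) = 3,  s(32) = 13,  s(33) = 2,  s(34) = 1,  s(35) = 3,  s(36) = 4,  s(37) = 7,  s(38) = 11,  s(39) = 4,  s(40) = 1,  s(41) = 5,  s(42) = 6,  s(43) = 11,  s(44) = 3,  s(45) = 0,  s(46) = 3,  s(47) = 3,  s(48) = 6,  s(49) = 9,  s(50) = 1.
The sequence repeats with period 48.
(7447 - 1) mod 48 = 6, so s(7447) = s(7) = 11.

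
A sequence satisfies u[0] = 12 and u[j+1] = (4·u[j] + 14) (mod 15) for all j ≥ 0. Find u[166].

Computing terms: u[0] = 12, u[1] = 2, u[2] = 7, u[3] = 12.
The sequence repeats with period 3.
So u[166] = u[0 + ((166-0) mod 3)] = u[1] = 2.

2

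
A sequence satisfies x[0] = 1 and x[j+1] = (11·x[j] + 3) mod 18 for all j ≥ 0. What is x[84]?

We have x[0] = 1, x[1] = 14, x[2] = 13, x[3] = 2, x[4] = 7, x[5] = 8, x[6] = 1.
Since x[6] = x[0] = 1, the sequence is periodic with period 6.
(84 - 0) mod 6 = 0, so x[84] = x[0] = 1.

1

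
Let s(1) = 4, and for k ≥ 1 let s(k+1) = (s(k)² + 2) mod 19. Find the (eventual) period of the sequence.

We have s(1) = 4, s(2) = 18, s(3) = 3, s(4) = 11, s(5) = 9, s(6) = 7, s(7) = 13, s(8) = 0, s(9) = 2, s(10) = 6, s(11) = 0.
Since s(11) = s(8) = 0, the sequence is eventually periodic: after a pre-period of length 7 it cycles with period 3.

3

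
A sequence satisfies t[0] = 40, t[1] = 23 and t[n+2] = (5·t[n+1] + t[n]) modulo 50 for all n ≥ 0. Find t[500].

15

Computing terms: t[0] = 40,  t[1] = 23,  t[2] = 5,  t[3] = 48,  t[4] = 45,  t[5] = 23,  t[6] = 10,  t[7] = 23,  t[8] = 25,  t[9] = 48,  t[10] = 15,  t[11] = 23,  t[12] = 30,  t[13] = 23,  t[14] = 45,  t[15] = 48,  t[16] = 35,  t[17] = 23,  t[18] = 0,  t[19] = 23,  t[20] = 15,  t[21] = 48,  t[22] = 5,  t[23] = 23,  t[24] = 20,  t[25] = 23,  t[26] = 35,  t[27] = 48,  t[28] = 25,  t[29] = 23,  t[30] = 40,  t[31] = 23.
The sequence repeats with period 30.
So t[500] = t[0 + ((500-0) mod 30)] = t[20] = 15.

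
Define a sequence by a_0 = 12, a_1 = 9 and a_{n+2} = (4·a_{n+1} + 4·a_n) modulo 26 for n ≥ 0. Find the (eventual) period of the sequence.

21

a_0 = 12, a_1 = 9, a_2 = 6, a_3 = 8, a_4 = 4, a_5 = 22, a_6 = 0, a_7 = 10, a_8 = 14, a_9 = 18, a_{10} = 24, a_{11} = 12, a_{12} = 14, a_{13} = 0, a_{14} = 4, a_{15} = 16, a_{16} = 2, a_{17} = 20, a_{18} = 10, a_{19} = 16, a_{20} = 0, a_{21} = 12, a_{22} = 22, a_{23} = 6, a_{24} = 8.
Since (a_{23}, a_{24}) = (a_2, a_3) = (6, 8) (two consecutive terms determine the rest), the sequence is eventually periodic: after a pre-period of length 2 it cycles with period 21.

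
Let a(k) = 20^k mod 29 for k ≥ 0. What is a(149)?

We have a(0) = 1, a(1) = 20, a(2) = 23, a(3) = 25, a(4) = 7, a(5) = 24, a(6) = 16, a(7) = 1.
The sequence repeats with period 7.
(149 - 0) mod 7 = 2, so a(149) = a(2) = 23.

23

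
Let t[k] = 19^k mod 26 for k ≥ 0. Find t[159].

t[0] = 1, t[1] = 19, t[2] = 23, t[3] = 21, t[4] = 9, t[5] = 15, t[6] = 25, t[7] = 7, t[8] = 3, t[9] = 5, t[10] = 17, t[11] = 11, t[12] = 1.
The sequence repeats with period 12.
(159 - 0) mod 12 = 3, so t[159] = t[3] = 21.

21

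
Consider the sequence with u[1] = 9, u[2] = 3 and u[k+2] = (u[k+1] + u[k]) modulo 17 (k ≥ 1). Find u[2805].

2

u[1] = 9,  u[2] = 3,  u[3] = 12,  u[4] = 15,  u[5] = 10,  u[6] = 8,  u[7] = 1,  u[8] = 9,  u[9] = 10,  u[10] = 2,  u[11] = 12,  u[12] = 14,  u[13] = 9,  u[14] = 6,  u[15] = 15,  u[16] = 4,  u[17] = 2,  u[18] = 6,  u[19] = 8,  u[20] = 14,  u[21] = 5,  u[22] = 2,  u[23] = 7,  u[24] = 9,  u[25] = 16,  u[26] = 8,  u[27] = 7,  u[28] = 15,  u[29] = 5,  u[30] = 3,  u[31] = 8,  u[32] = 11,  u[33] = 2,  u[34] = 13,  u[35] = 15,  u[36] = 11,  u[37] = 9,  u[38] = 3.
Since (u[37], u[38]) = (u[1], u[2]) = (9, 3) (two consecutive terms determine the rest), the sequence is periodic with period 36.
So u[2805] = u[1 + ((2805-1) mod 36)] = u[33] = 2.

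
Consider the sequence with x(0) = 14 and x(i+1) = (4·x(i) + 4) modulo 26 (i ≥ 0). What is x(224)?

We have x(0) = 14,  x(1) = 8,  x(2) = 10,  x(3) = 18,  x(4) = 24,  x(5) = 22,  x(6) = 14.
The sequence repeats with period 6.
(224 - 0) mod 6 = 2, so x(224) = x(2) = 10.

10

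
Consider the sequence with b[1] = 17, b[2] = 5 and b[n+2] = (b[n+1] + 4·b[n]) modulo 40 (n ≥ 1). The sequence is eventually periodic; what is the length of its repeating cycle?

b[1] = 17,  b[2] = 5,  b[3] = 33,  b[4] = 13,  b[5] = 25,  b[6] = 37,  b[7] = 17,  b[8] = 5.
The sequence repeats with period 6.

6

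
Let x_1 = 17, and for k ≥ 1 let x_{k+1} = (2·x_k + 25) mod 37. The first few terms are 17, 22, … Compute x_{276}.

0

We have x_1 = 17,  x_2 = 22,  x_3 = 32,  x_4 = 15,  x_5 = 18,  x_6 = 24,  x_7 = 36,  x_8 = 23,  x_9 = 34,  x_{10} = 19,  x_{11} = 26,  x_{12} = 3,  x_{13} = 31,  x_{14} = 13,  x_{15} = 14,  x_{16} = 16,  x_{17} = 20,  x_{18} = 28,  x_{19} = 7,  x_{20} = 2,  x_{21} = 29,  x_{22} = 9,  x_{23} = 6,  x_{24} = 0,  x_{25} = 25,  x_{26} = 1,  x_{27} = 27,  x_{28} = 5,  x_{29} = 35,  x_{30} = 21,  x_{31} = 30,  x_{32} = 11,  x_{33} = 10,  x_{34} = 8,  x_{35} = 4,  x_{36} = 33,  x_{37} = 17.
Since x_{37} = x_1 = 17, the sequence is periodic with period 36.
(276 - 1) mod 36 = 23, so x_{276} = x_{24} = 0.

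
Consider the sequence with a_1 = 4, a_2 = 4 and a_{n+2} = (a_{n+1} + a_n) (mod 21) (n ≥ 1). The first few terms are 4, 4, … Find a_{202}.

10

We have a_1 = 4, a_2 = 4, a_3 = 8, a_4 = 12, a_5 = 20, a_6 = 11, a_7 = 10, a_8 = 0, a_9 = 10, a_{10} = 10, a_{11} = 20, a_{12} = 9, a_{13} = 8, a_{14} = 17, a_{15} = 4, a_{16} = 0, a_{17} = 4, a_{18} = 4.
Since (a_{17}, a_{18}) = (a_1, a_2) = (4, 4) (two consecutive terms determine the rest), the sequence is periodic with period 16.
(202 - 1) mod 16 = 9, so a_{202} = a_{10} = 10.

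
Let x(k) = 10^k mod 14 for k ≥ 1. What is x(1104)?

8

x(1) = 10,  x(2) = 2,  x(3) = 6,  x(4) = 4,  x(5) = 12,  x(6) = 8,  x(7) = 10.
The sequence repeats with period 6.
(1104 - 1) mod 6 = 5, so x(1104) = x(6) = 8.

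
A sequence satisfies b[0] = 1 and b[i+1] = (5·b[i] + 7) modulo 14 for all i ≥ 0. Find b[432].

1

Listing terms: b[0] = 1, b[1] = 12, b[2] = 11, b[3] = 6, b[4] = 9, b[5] = 10, b[6] = 1.
Since b[6] = b[0] = 1, the sequence is periodic with period 6.
(432 - 0) mod 6 = 0, so b[432] = b[0] = 1.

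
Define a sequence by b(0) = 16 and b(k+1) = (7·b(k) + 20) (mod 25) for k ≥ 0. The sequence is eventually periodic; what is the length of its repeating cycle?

4

We have b(0) = 16; b(1) = 7; b(2) = 19; b(3) = 3; b(4) = 16.
Since b(4) = b(0) = 16, the sequence is periodic with period 4.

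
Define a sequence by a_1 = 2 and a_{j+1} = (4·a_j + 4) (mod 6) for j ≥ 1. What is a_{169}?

Listing terms: a_1 = 2; a_2 = 0; a_3 = 4; a_4 = 2.
Since a_4 = a_1 = 2, the sequence is periodic with period 3.
(169 - 1) mod 3 = 0, so a_{169} = a_1 = 2.

2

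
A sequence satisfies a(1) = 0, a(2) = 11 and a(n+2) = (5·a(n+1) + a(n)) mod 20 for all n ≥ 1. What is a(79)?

0

Computing terms: a(1) = 0, a(2) = 11, a(3) = 15, a(4) = 6, a(5) = 5, a(6) = 11, a(7) = 0, a(8) = 11.
Since (a(7), a(8)) = (a(1), a(2)) = (0, 11) (two consecutive terms determine the rest), the sequence is periodic with period 6.
(79 - 1) mod 6 = 0, so a(79) = a(1) = 0.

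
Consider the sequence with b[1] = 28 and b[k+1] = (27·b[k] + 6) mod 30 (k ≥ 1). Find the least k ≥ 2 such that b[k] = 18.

Computing terms: b[1] = 28, b[2] = 12, b[3] = 0, b[4] = 6, b[5] = 18, b[6] = 12.
Since b[6] = b[2] = 12, the sequence is eventually periodic: after a pre-period of length 1 it cycles with period 4.
The value 18 first appears (with k ≥ 2) at b[5].

5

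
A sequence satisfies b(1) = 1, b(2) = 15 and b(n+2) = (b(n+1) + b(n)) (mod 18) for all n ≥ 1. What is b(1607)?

5

We have b(1) = 1, b(2) = 15, b(3) = 16, b(4) = 13, b(5) = 11, b(6) = 6, b(7) = 17, b(8) = 5, b(9) = 4, b(10) = 9, b(11) = 13, b(12) = 4, b(13) = 17, b(14) = 3, b(15) = 2, b(16) = 5, b(17) = 7, b(18) = 12, b(19) = 1, b(20) = 13, b(21) = 14, b(22) = 9, b(23) = 5, b(24) = 14, b(25) = 1, b(26) = 15.
Since (b(25), b(26)) = (b(1), b(2)) = (1, 15) (two consecutive terms determine the rest), the sequence is periodic with period 24.
(1607 - 1) mod 24 = 22, so b(1607) = b(23) = 5.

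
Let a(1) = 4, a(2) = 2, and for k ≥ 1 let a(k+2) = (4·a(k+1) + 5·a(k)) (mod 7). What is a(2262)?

a(1) = 4, a(2) = 2, a(3) = 0, a(4) = 3, a(5) = 5, a(6) = 0, a(7) = 4, a(8) = 2.
Since (a(7), a(8)) = (a(1), a(2)) = (4, 2) (two consecutive terms determine the rest), the sequence is periodic with period 6.
(2262 - 1) mod 6 = 5, so a(2262) = a(6) = 0.

0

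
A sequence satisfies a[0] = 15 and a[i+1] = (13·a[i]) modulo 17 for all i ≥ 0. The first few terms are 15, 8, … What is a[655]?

9

We have a[0] = 15; a[1] = 8; a[2] = 2; a[3] = 9; a[4] = 15.
The sequence repeats with period 4.
So a[655] = a[0 + ((655-0) mod 4)] = a[3] = 9.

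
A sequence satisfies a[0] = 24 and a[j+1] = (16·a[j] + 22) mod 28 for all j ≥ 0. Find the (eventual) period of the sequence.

3

a[0] = 24; a[1] = 14; a[2] = 22; a[3] = 10; a[4] = 14.
Since a[4] = a[1] = 14, the sequence is eventually periodic: after a pre-period of length 1 it cycles with period 3.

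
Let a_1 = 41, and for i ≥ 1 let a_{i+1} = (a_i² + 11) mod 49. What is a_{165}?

8

Computing terms: a_1 = 41; a_2 = 26; a_3 = 1; a_4 = 12; a_5 = 8; a_6 = 26.
Since a_6 = a_2 = 26, the sequence is eventually periodic: after a pre-period of length 1 it cycles with period 4.
For i ≥ 2, a_i depends only on (i - 2) mod 4. (165 - 2) mod 4 = 3, so a_{165} = a_5 = 8.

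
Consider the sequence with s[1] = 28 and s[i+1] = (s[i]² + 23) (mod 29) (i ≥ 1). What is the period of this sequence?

We have s[1] = 28; s[2] = 24; s[3] = 19; s[4] = 7; s[5] = 14; s[6] = 16; s[7] = 18; s[8] = 28.
Since s[8] = s[1] = 28, the sequence is periodic with period 7.

7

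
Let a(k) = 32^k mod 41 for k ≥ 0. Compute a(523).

Computing terms: a(0) = 1,  a(1) = 32,  a(2) = 40,  a(3) = 9,  a(4) = 1.
The sequence repeats with period 4.
(523 - 0) mod 4 = 3, so a(523) = a(3) = 9.

9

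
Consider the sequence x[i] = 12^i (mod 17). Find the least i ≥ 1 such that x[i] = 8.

x[0] = 1, x[1] = 12, x[2] = 8, x[3] = 11, x[4] = 13, x[5] = 3, x[6] = 2, x[7] = 7, x[8] = 16, x[9] = 5, x[10] = 9, x[11] = 6, x[12] = 4, x[13] = 14, x[14] = 15, x[15] = 10, x[16] = 1.
The sequence repeats with period 16.
The value 8 first appears (with i ≥ 1) at x[2].

2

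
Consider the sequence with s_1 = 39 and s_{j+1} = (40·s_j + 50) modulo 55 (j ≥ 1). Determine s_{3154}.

35

We have s_1 = 39; s_2 = 15; s_3 = 45; s_4 = 35; s_5 = 20; s_6 = 25; s_7 = 5; s_8 = 30; s_9 = 40; s_{10} = 0; s_{11} = 50; s_{12} = 15.
Since s_{12} = s_2 = 15, the sequence is eventually periodic: after a pre-period of length 1 it cycles with period 10.
For j ≥ 2, s_j depends only on (j - 2) mod 10. (3154 - 2) mod 10 = 2, so s_{3154} = s_4 = 35.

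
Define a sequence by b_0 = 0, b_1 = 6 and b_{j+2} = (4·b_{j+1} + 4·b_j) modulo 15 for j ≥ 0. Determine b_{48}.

We have b_0 = 0; b_1 = 6; b_2 = 9; b_3 = 0; b_4 = 6.
Since (b_3, b_4) = (b_0, b_1) = (0, 6) (two consecutive terms determine the rest), the sequence is periodic with period 3.
So b_{48} = b_{0 + ((48-0) mod 3)} = b_0 = 0.

0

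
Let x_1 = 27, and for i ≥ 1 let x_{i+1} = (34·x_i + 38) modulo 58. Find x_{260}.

12

We have x_1 = 27,  x_2 = 28,  x_3 = 4,  x_4 = 0,  x_5 = 38,  x_6 = 54,  x_7 = 18,  x_8 = 12,  x_9 = 40,  x_{10} = 6,  x_{11} = 10,  x_{12} = 30,  x_{13} = 14,  x_{14} = 50,  x_{15} = 56,  x_{16} = 28.
Since x_{16} = x_2 = 28, the sequence is eventually periodic: after a pre-period of length 1 it cycles with period 14.
For i ≥ 2, x_i depends only on (i - 2) mod 14. (260 - 2) mod 14 = 6, so x_{260} = x_8 = 12.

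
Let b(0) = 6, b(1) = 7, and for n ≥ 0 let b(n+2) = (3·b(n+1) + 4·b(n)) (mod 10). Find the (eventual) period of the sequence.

We have b(0) = 6,  b(1) = 7,  b(2) = 5,  b(3) = 3,  b(4) = 9,  b(5) = 9,  b(6) = 3,  b(7) = 5,  b(8) = 7,  b(9) = 1,  b(10) = 1,  b(11) = 7,  b(12) = 5.
Since (b(11), b(12)) = (b(1), b(2)) = (7, 5) (two consecutive terms determine the rest), the sequence is eventually periodic: after a pre-period of length 1 it cycles with period 10.

10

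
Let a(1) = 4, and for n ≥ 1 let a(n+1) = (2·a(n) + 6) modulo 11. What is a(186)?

6

We have a(1) = 4; a(2) = 3; a(3) = 1; a(4) = 8; a(5) = 0; a(6) = 6; a(7) = 7; a(8) = 9; a(9) = 2; a(10) = 10; a(11) = 4.
Since a(11) = a(1) = 4, the sequence is periodic with period 10.
(186 - 1) mod 10 = 5, so a(186) = a(6) = 6.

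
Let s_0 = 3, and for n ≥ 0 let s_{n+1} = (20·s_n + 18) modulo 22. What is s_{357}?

16

Computing terms: s_0 = 3,  s_1 = 12,  s_2 = 16,  s_3 = 8,  s_4 = 2,  s_5 = 14,  s_6 = 12.
Since s_6 = s_1 = 12, the sequence is eventually periodic: after a pre-period of length 1 it cycles with period 5.
For n ≥ 1, s_n depends only on (n - 1) mod 5. (357 - 1) mod 5 = 1, so s_{357} = s_2 = 16.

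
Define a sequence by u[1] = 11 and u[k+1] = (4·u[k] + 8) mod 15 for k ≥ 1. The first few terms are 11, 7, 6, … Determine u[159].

6

Computing terms: u[1] = 11, u[2] = 7, u[3] = 6, u[4] = 2, u[5] = 1, u[6] = 12, u[7] = 11.
Since u[7] = u[1] = 11, the sequence is periodic with period 6.
So u[159] = u[1 + ((159-1) mod 6)] = u[3] = 6.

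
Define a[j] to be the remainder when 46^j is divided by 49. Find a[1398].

36

We have a[1] = 46; a[2] = 9; a[3] = 22; a[4] = 32; a[5] = 2; a[6] = 43; a[7] = 18; a[8] = 44; a[9] = 15; a[10] = 4; a[11] = 37; a[12] = 36; a[13] = 39; a[14] = 30; a[15] = 8; a[16] = 25; a[17] = 23; a[18] = 29; a[19] = 11; a[20] = 16; a[21] = 1; a[22] = 46.
The sequence repeats with period 21.
So a[1398] = a[1 + ((1398-1) mod 21)] = a[12] = 36.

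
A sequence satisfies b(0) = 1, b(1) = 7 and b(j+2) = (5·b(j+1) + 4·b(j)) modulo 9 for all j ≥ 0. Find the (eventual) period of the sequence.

Computing terms: b(0) = 1; b(1) = 7; b(2) = 3; b(3) = 7; b(4) = 2; b(5) = 2; b(6) = 0; b(7) = 8; b(8) = 4; b(9) = 7; b(10) = 6; b(11) = 4; b(12) = 8; b(13) = 2; b(14) = 6; b(15) = 2; b(16) = 7; b(17) = 7; b(18) = 0; b(19) = 1; b(20) = 5; b(21) = 2; b(22) = 3; b(23) = 5; b(24) = 1; b(25) = 7.
Since (b(24), b(25)) = (b(0), b(1)) = (1, 7) (two consecutive terms determine the rest), the sequence is periodic with period 24.

24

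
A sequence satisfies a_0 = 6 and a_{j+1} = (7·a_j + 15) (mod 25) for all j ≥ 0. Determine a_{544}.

6

We have a_0 = 6, a_1 = 7, a_2 = 14, a_3 = 13, a_4 = 6.
Since a_4 = a_0 = 6, the sequence is periodic with period 4.
So a_{544} = a_{0 + ((544-0) mod 4)} = a_0 = 6.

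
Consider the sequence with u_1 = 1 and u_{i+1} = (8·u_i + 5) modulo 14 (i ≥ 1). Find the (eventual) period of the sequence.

Computing terms: u_1 = 1,  u_2 = 13,  u_3 = 11,  u_4 = 9,  u_5 = 7,  u_6 = 5,  u_7 = 3,  u_8 = 1.
Since u_8 = u_1 = 1, the sequence is periodic with period 7.

7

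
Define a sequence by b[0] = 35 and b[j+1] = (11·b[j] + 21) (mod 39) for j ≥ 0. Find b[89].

Computing terms: b[0] = 35; b[1] = 16; b[2] = 2; b[3] = 4; b[4] = 26; b[5] = 34; b[6] = 5; b[7] = 37; b[8] = 38; b[9] = 10; b[10] = 14; b[11] = 19; b[12] = 35.
Since b[12] = b[0] = 35, the sequence is periodic with period 12.
So b[89] = b[0 + ((89-0) mod 12)] = b[5] = 34.

34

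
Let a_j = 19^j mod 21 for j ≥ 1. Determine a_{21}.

13

Computing terms: a_1 = 19, a_2 = 4, a_3 = 13, a_4 = 16, a_5 = 10, a_6 = 1, a_7 = 19.
The sequence repeats with period 6.
(21 - 1) mod 6 = 2, so a_{21} = a_3 = 13.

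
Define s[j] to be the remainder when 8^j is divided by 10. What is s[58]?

We have s[1] = 8,  s[2] = 4,  s[3] = 2,  s[4] = 6,  s[5] = 8.
The sequence repeats with period 4.
(58 - 1) mod 4 = 1, so s[58] = s[2] = 4.

4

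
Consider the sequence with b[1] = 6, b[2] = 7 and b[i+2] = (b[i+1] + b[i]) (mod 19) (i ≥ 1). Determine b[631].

6

We have b[1] = 6,  b[2] = 7,  b[3] = 13,  b[4] = 1,  b[5] = 14,  b[6] = 15,  b[7] = 10,  b[8] = 6,  b[9] = 16,  b[10] = 3,  b[11] = 0,  b[12] = 3,  b[13] = 3,  b[14] = 6,  b[15] = 9,  b[16] = 15,  b[17] = 5,  b[18] = 1,  b[19] = 6,  b[20] = 7.
Since (b[19], b[20]) = (b[1], b[2]) = (6, 7) (two consecutive terms determine the rest), the sequence is periodic with period 18.
So b[631] = b[1 + ((631-1) mod 18)] = b[1] = 6.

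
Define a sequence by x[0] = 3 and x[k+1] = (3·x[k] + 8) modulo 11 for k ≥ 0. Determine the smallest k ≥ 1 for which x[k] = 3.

5

Listing terms: x[0] = 3; x[1] = 6; x[2] = 4; x[3] = 9; x[4] = 2; x[5] = 3.
Since x[5] = x[0] = 3, the sequence is periodic with period 5.
The value 3 next appears (with k ≥ 1) at x[5].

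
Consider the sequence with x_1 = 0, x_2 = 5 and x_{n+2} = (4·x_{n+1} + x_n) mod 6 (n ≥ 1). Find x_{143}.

x_1 = 0; x_2 = 5; x_3 = 2; x_4 = 1; x_5 = 0; x_6 = 1; x_7 = 4; x_8 = 5; x_9 = 0; x_{10} = 5.
Since (x_9, x_{10}) = (x_1, x_2) = (0, 5) (two consecutive terms determine the rest), the sequence is periodic with period 8.
(143 - 1) mod 8 = 6, so x_{143} = x_7 = 4.

4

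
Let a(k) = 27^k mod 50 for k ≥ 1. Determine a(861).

a(1) = 27, a(2) = 29, a(3) = 33, a(4) = 41, a(5) = 7, a(6) = 39, a(7) = 3, a(8) = 31, a(9) = 37, a(10) = 49, a(11) = 23, a(12) = 21, a(13) = 17, a(14) = 9, a(15) = 43, a(16) = 11, a(17) = 47, a(18) = 19, a(19) = 13, a(20) = 1, a(21) = 27.
Since a(21) = a(1) = 27, the sequence is periodic with period 20.
(861 - 1) mod 20 = 0, so a(861) = a(1) = 27.

27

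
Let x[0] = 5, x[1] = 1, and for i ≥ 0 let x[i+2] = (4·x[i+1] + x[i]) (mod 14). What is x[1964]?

11

x[0] = 5,  x[1] = 1,  x[2] = 9,  x[3] = 9,  x[4] = 3,  x[5] = 7,  x[6] = 3,  x[7] = 5,  x[8] = 9,  x[9] = 13,  x[10] = 5,  x[11] = 5,  x[12] = 11,  x[13] = 7,  x[14] = 11,  x[15] = 9,  x[16] = 5,  x[17] = 1.
Since (x[16], x[17]) = (x[0], x[1]) = (5, 1) (two consecutive terms determine the rest), the sequence is periodic with period 16.
(1964 - 0) mod 16 = 12, so x[1964] = x[12] = 11.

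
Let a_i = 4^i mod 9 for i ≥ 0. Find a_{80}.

Computing terms: a_0 = 1; a_1 = 4; a_2 = 7; a_3 = 1.
The sequence repeats with period 3.
So a_{80} = a_{0 + ((80-0) mod 3)} = a_2 = 7.

7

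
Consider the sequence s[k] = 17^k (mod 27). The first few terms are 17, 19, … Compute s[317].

Computing terms: s[1] = 17, s[2] = 19, s[3] = 26, s[4] = 10, s[5] = 8, s[6] = 1, s[7] = 17.
The sequence repeats with period 6.
So s[317] = s[1 + ((317-1) mod 6)] = s[5] = 8.

8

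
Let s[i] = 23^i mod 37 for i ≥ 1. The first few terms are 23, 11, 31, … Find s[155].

29

We have s[1] = 23; s[2] = 11; s[3] = 31; s[4] = 10; s[5] = 8; s[6] = 36; s[7] = 14; s[8] = 26; s[9] = 6; s[10] = 27; s[11] = 29; s[12] = 1; s[13] = 23.
The sequence repeats with period 12.
(155 - 1) mod 12 = 10, so s[155] = s[11] = 29.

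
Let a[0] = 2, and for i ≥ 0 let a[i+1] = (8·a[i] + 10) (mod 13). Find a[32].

2

Computing terms: a[0] = 2,  a[1] = 0,  a[2] = 10,  a[3] = 12,  a[4] = 2.
The sequence repeats with period 4.
So a[32] = a[0 + ((32-0) mod 4)] = a[0] = 2.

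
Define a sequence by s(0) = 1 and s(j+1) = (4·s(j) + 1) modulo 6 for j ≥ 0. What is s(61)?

5

Computing terms: s(0) = 1, s(1) = 5, s(2) = 3, s(3) = 1.
The sequence repeats with period 3.
(61 - 0) mod 3 = 1, so s(61) = s(1) = 5.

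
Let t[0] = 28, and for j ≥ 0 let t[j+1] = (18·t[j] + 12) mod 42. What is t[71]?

We have t[0] = 28; t[1] = 12; t[2] = 18; t[3] = 0; t[4] = 12.
Since t[4] = t[1] = 12, the sequence is eventually periodic: after a pre-period of length 1 it cycles with period 3.
For j ≥ 1, t[j] depends only on (j - 1) mod 3. (71 - 1) mod 3 = 1, so t[71] = t[2] = 18.

18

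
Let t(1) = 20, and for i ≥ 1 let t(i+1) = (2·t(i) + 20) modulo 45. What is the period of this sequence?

6

Listing terms: t(1) = 20,  t(2) = 15,  t(3) = 5,  t(4) = 30,  t(5) = 35,  t(6) = 0,  t(7) = 20.
The sequence repeats with period 6.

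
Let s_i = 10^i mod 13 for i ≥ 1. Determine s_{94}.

3

s_1 = 10,  s_2 = 9,  s_3 = 12,  s_4 = 3,  s_5 = 4,  s_6 = 1,  s_7 = 10.
Since s_7 = s_1 = 10, the sequence is periodic with period 6.
So s_{94} = s_{1 + ((94-1) mod 6)} = s_4 = 3.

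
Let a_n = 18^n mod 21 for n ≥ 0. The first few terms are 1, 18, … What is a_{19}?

18

Listing terms: a_0 = 1, a_1 = 18, a_2 = 9, a_3 = 15, a_4 = 18.
Since a_4 = a_1 = 18, the sequence is eventually periodic: after a pre-period of length 1 it cycles with period 3.
For n ≥ 1, a_n depends only on (n - 1) mod 3. (19 - 1) mod 3 = 0, so a_{19} = a_1 = 18.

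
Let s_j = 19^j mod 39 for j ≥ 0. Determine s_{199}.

We have s_0 = 1, s_1 = 19, s_2 = 10, s_3 = 34, s_4 = 22, s_5 = 28, s_6 = 25, s_7 = 7, s_8 = 16, s_9 = 31, s_{10} = 4, s_{11} = 37, s_{12} = 1.
Since s_{12} = s_0 = 1, the sequence is periodic with period 12.
(199 - 0) mod 12 = 7, so s_{199} = s_7 = 7.

7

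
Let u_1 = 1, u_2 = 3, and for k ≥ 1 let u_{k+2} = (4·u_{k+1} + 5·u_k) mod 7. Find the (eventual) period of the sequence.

6

We have u_1 = 1,  u_2 = 3,  u_3 = 3,  u_4 = 6,  u_5 = 4,  u_6 = 4,  u_7 = 1,  u_8 = 3.
The sequence repeats with period 6.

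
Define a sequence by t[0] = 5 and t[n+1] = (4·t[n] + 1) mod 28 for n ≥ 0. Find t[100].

21

We have t[0] = 5; t[1] = 21; t[2] = 1; t[3] = 5.
The sequence repeats with period 3.
So t[100] = t[0 + ((100-0) mod 3)] = t[1] = 21.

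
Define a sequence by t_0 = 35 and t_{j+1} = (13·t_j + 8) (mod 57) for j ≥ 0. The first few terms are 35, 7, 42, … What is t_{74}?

42

Listing terms: t_0 = 35, t_1 = 7, t_2 = 42, t_3 = 41, t_4 = 28, t_5 = 30, t_6 = 56, t_7 = 52, t_8 = 0, t_9 = 8, t_{10} = 55, t_{11} = 39, t_{12} = 2, t_{13} = 34, t_{14} = 51, t_{15} = 44, t_{16} = 10, t_{17} = 24, t_{18} = 35.
Since t_{18} = t_0 = 35, the sequence is periodic with period 18.
(74 - 0) mod 18 = 2, so t_{74} = t_2 = 42.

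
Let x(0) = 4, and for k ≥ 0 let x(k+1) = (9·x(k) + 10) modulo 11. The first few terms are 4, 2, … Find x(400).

Listing terms: x(0) = 4,  x(1) = 2,  x(2) = 6,  x(3) = 9,  x(4) = 3,  x(5) = 4.
Since x(5) = x(0) = 4, the sequence is periodic with period 5.
So x(400) = x(0 + ((400-0) mod 5)) = x(0) = 4.

4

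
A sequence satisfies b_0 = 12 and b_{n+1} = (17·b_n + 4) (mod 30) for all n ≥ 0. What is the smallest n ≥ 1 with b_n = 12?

4

We have b_0 = 12,  b_1 = 28,  b_2 = 0,  b_3 = 4,  b_4 = 12.
Since b_4 = b_0 = 12, the sequence is periodic with period 4.
The value 12 next appears (with n ≥ 1) at b_4.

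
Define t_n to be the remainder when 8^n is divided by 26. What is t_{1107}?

Computing terms: t_0 = 1,  t_1 = 8,  t_2 = 12,  t_3 = 18,  t_4 = 14,  t_5 = 8.
Since t_5 = t_1 = 8, the sequence is eventually periodic: after a pre-period of length 1 it cycles with period 4.
For n ≥ 1, t_n depends only on (n - 1) mod 4. (1107 - 1) mod 4 = 2, so t_{1107} = t_3 = 18.

18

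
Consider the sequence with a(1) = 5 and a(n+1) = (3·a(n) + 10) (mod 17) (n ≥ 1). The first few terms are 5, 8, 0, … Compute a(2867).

Computing terms: a(1) = 5, a(2) = 8, a(3) = 0, a(4) = 10, a(5) = 6, a(6) = 11, a(7) = 9, a(8) = 3, a(9) = 2, a(10) = 16, a(11) = 7, a(12) = 14, a(13) = 1, a(14) = 13, a(15) = 15, a(16) = 4, a(17) = 5.
Since a(17) = a(1) = 5, the sequence is periodic with period 16.
(2867 - 1) mod 16 = 2, so a(2867) = a(3) = 0.

0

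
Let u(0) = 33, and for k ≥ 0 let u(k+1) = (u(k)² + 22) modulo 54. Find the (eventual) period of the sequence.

We have u(0) = 33; u(1) = 31; u(2) = 11; u(3) = 35; u(4) = 5; u(5) = 47; u(6) = 17; u(7) = 41; u(8) = 29; u(9) = 53; u(10) = 23; u(11) = 11.
Since u(11) = u(2) = 11, the sequence is eventually periodic: after a pre-period of length 2 it cycles with period 9.

9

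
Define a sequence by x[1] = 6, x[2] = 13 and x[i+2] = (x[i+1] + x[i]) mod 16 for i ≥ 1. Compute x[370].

8

We have x[1] = 6, x[2] = 13, x[3] = 3, x[4] = 0, x[5] = 3, x[6] = 3, x[7] = 6, x[8] = 9, x[9] = 15, x[10] = 8, x[11] = 7, x[12] = 15, x[13] = 6, x[14] = 5, x[15] = 11, x[16] = 0, x[17] = 11, x[18] = 11, x[19] = 6, x[20] = 1, x[21] = 7, x[22] = 8, x[23] = 15, x[24] = 7, x[25] = 6, x[26] = 13.
The sequence repeats with period 24.
So x[370] = x[1 + ((370-1) mod 24)] = x[10] = 8.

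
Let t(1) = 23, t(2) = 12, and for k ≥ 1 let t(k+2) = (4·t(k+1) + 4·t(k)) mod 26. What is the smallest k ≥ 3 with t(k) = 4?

8

Computing terms: t(1) = 23; t(2) = 12; t(3) = 10; t(4) = 10; t(5) = 2; t(6) = 22; t(7) = 18; t(8) = 4; t(9) = 10; t(10) = 4; t(11) = 4; t(12) = 6; t(13) = 14; t(14) = 2; t(15) = 12; t(16) = 4; t(17) = 12; t(18) = 12; t(19) = 18; t(20) = 16; t(21) = 6; t(22) = 10; t(23) = 12; t(24) = 10.
Since (t(23), t(24)) = (t(2), t(3)) = (12, 10) (two consecutive terms determine the rest), the sequence is eventually periodic: after a pre-period of length 1 it cycles with period 21.
The value 4 first appears (with k ≥ 3) at t(8).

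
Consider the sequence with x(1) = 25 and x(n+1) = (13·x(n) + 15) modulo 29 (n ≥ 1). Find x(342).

We have x(1) = 25,  x(2) = 21,  x(3) = 27,  x(4) = 18,  x(5) = 17,  x(6) = 4,  x(7) = 9,  x(8) = 16,  x(9) = 20,  x(10) = 14,  x(11) = 23,  x(12) = 24,  x(13) = 8,  x(14) = 3,  x(15) = 25.
Since x(15) = x(1) = 25, the sequence is periodic with period 14.
(342 - 1) mod 14 = 5, so x(342) = x(6) = 4.

4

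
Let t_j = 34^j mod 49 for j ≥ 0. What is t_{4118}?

29

Listing terms: t_0 = 1; t_1 = 34; t_2 = 29; t_3 = 6; t_4 = 8; t_5 = 27; t_6 = 36; t_7 = 48; t_8 = 15; t_9 = 20; t_{10} = 43; t_{11} = 41; t_{12} = 22; t_{13} = 13; t_{14} = 1.
The sequence repeats with period 14.
(4118 - 0) mod 14 = 2, so t_{4118} = t_2 = 29.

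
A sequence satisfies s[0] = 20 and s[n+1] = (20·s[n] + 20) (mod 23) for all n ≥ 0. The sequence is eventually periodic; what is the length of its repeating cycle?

22

We have s[0] = 20; s[1] = 6; s[2] = 2; s[3] = 14; s[4] = 1; s[5] = 17; s[6] = 15; s[7] = 21; s[8] = 3; s[9] = 11; s[10] = 10; s[11] = 13; s[12] = 4; s[13] = 8; s[14] = 19; s[15] = 9; s[16] = 16; s[17] = 18; s[18] = 12; s[19] = 7; s[20] = 22; s[21] = 0; s[22] = 20.
Since s[22] = s[0] = 20, the sequence is periodic with period 22.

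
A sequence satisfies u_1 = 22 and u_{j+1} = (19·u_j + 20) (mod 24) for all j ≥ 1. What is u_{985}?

22

Listing terms: u_1 = 22, u_2 = 6, u_3 = 14, u_4 = 22.
Since u_4 = u_1 = 22, the sequence is periodic with period 3.
(985 - 1) mod 3 = 0, so u_{985} = u_1 = 22.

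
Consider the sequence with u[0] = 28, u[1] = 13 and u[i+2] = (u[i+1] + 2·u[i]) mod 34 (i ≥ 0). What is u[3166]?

u[0] = 28; u[1] = 13; u[2] = 1; u[3] = 27; u[4] = 29; u[5] = 15; u[6] = 5; u[7] = 1; u[8] = 11; u[9] = 13; u[10] = 1.
Since (u[9], u[10]) = (u[1], u[2]) = (13, 1) (two consecutive terms determine the rest), the sequence is eventually periodic: after a pre-period of length 1 it cycles with period 8.
For i ≥ 1, u[i] depends only on (i - 1) mod 8. (3166 - 1) mod 8 = 5, so u[3166] = u[6] = 5.

5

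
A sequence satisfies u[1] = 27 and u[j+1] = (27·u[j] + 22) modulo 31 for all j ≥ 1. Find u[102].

Computing terms: u[1] = 27, u[2] = 7, u[3] = 25, u[4] = 15, u[5] = 24, u[6] = 19, u[7] = 8, u[8] = 21, u[9] = 0, u[10] = 22, u[11] = 27.
The sequence repeats with period 10.
So u[102] = u[1 + ((102-1) mod 10)] = u[2] = 7.

7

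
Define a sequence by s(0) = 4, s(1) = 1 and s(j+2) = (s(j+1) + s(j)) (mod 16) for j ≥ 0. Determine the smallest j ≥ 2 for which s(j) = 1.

Listing terms: s(0) = 4; s(1) = 1; s(2) = 5; s(3) = 6; s(4) = 11; s(5) = 1; s(6) = 12; s(7) = 13; s(8) = 9; s(9) = 6; s(10) = 15; s(11) = 5; s(12) = 4; s(13) = 9; s(14) = 13; s(15) = 6; s(16) = 3; s(17) = 9; s(18) = 12; s(19) = 5; s(20) = 1; s(21) = 6; s(22) = 7; s(23) = 13; s(24) = 4; s(25) = 1.
Since (s(24), s(25)) = (s(0), s(1)) = (4, 1) (two consecutive terms determine the rest), the sequence is periodic with period 24.
The value 1 first appears (with j ≥ 2) at s(5).

5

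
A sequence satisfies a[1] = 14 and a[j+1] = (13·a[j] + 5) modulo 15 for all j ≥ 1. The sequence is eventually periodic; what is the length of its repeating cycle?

12

We have a[1] = 14,  a[2] = 7,  a[3] = 6,  a[4] = 8,  a[5] = 4,  a[6] = 12,  a[7] = 11,  a[8] = 13,  a[9] = 9,  a[10] = 2,  a[11] = 1,  a[12] = 3,  a[13] = 14.
The sequence repeats with period 12.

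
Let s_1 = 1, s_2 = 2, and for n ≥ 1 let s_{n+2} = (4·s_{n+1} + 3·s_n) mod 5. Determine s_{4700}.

Computing terms: s_1 = 1; s_2 = 2; s_3 = 1; s_4 = 0; s_5 = 3; s_6 = 2; s_7 = 2; s_8 = 4; s_9 = 2; s_{10} = 0; s_{11} = 1; s_{12} = 4; s_{13} = 4; s_{14} = 3; s_{15} = 4; s_{16} = 0; s_{17} = 2; s_{18} = 3; s_{19} = 3; s_{20} = 1; s_{21} = 3; s_{22} = 0; s_{23} = 4; s_{24} = 1; s_{25} = 1; s_{26} = 2.
The sequence repeats with period 24.
(4700 - 1) mod 24 = 19, so s_{4700} = s_{20} = 1.

1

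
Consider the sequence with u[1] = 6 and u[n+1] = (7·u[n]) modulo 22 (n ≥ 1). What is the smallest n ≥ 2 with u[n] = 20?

2

u[1] = 6,  u[2] = 20,  u[3] = 8,  u[4] = 12,  u[5] = 18,  u[6] = 16,  u[7] = 2,  u[8] = 14,  u[9] = 10,  u[10] = 4,  u[11] = 6.
Since u[11] = u[1] = 6, the sequence is periodic with period 10.
The value 20 first appears (with n ≥ 2) at u[2].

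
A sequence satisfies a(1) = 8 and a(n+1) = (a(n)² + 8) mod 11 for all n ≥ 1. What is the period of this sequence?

3

Computing terms: a(1) = 8, a(2) = 6, a(3) = 0, a(4) = 8.
The sequence repeats with period 3.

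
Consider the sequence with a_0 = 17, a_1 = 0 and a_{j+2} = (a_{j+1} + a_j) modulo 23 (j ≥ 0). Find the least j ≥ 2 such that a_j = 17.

2

Computing terms: a_0 = 17,  a_1 = 0,  a_2 = 17,  a_3 = 17,  a_4 = 11,  a_5 = 5,  a_6 = 16,  a_7 = 21,  a_8 = 14,  a_9 = 12,  a_{10} = 3,  a_{11} = 15,  a_{12} = 18,  a_{13} = 10,  a_{14} = 5,  a_{15} = 15,  a_{16} = 20,  a_{17} = 12,  a_{18} = 9,  a_{19} = 21,  a_{20} = 7,  a_{21} = 5,  a_{22} = 12,  a_{23} = 17,  a_{24} = 6,  a_{25} = 0,  a_{26} = 6,  a_{27} = 6,  a_{28} = 12,  a_{29} = 18,  a_{30} = 7,  a_{31} = 2,  a_{32} = 9,  a_{33} = 11,  a_{34} = 20,  a_{35} = 8,  a_{36} = 5,  a_{37} = 13,  a_{38} = 18,  a_{39} = 8,  a_{40} = 3,  a_{41} = 11,  a_{42} = 14,  a_{43} = 2,  a_{44} = 16,  a_{45} = 18,  a_{46} = 11,  a_{47} = 6,  a_{48} = 17,  a_{49} = 0.
The sequence repeats with period 48.
The value 17 first appears (with j ≥ 2) at a_2.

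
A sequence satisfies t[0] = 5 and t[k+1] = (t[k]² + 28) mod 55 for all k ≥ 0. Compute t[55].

17

Computing terms: t[0] = 5, t[1] = 53, t[2] = 32, t[3] = 7, t[4] = 22, t[5] = 17, t[6] = 42, t[7] = 32.
Since t[7] = t[2] = 32, the sequence is eventually periodic: after a pre-period of length 2 it cycles with period 5.
For k ≥ 2, t[k] depends only on (k - 2) mod 5. (55 - 2) mod 5 = 3, so t[55] = t[5] = 17.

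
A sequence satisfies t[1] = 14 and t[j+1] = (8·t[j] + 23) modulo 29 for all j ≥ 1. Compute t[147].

6

t[1] = 14,  t[2] = 19,  t[3] = 1,  t[4] = 2,  t[5] = 10,  t[6] = 16,  t[7] = 6,  t[8] = 13,  t[9] = 11,  t[10] = 24,  t[11] = 12,  t[12] = 3,  t[13] = 18,  t[14] = 22,  t[15] = 25,  t[16] = 20,  t[17] = 9,  t[18] = 8,  t[19] = 0,  t[20] = 23,  t[21] = 4,  t[22] = 26,  t[23] = 28,  t[24] = 15,  t[25] = 27,  t[26] = 7,  t[27] = 21,  t[28] = 17,  t[29] = 14.
Since t[29] = t[1] = 14, the sequence is periodic with period 28.
(147 - 1) mod 28 = 6, so t[147] = t[7] = 6.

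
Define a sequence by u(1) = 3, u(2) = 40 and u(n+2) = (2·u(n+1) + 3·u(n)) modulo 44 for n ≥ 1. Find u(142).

Listing terms: u(1) = 3,  u(2) = 40,  u(3) = 1,  u(4) = 34,  u(5) = 27,  u(6) = 24,  u(7) = 41,  u(8) = 22,  u(9) = 35,  u(10) = 4,  u(11) = 25,  u(12) = 18,  u(13) = 23,  u(14) = 12,  u(15) = 5,  u(16) = 2,  u(17) = 19,  u(18) = 0,  u(19) = 13,  u(20) = 26,  u(21) = 3,  u(22) = 40.
Since (u(21), u(22)) = (u(1), u(2)) = (3, 40) (two consecutive terms determine the rest), the sequence is periodic with period 20.
So u(142) = u(1 + ((142-1) mod 20)) = u(2) = 40.

40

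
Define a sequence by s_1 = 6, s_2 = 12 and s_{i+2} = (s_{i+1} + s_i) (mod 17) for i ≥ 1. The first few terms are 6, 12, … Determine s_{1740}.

4

Listing terms: s_1 = 6; s_2 = 12; s_3 = 1; s_4 = 13; s_5 = 14; s_6 = 10; s_7 = 7; s_8 = 0; s_9 = 7; s_{10} = 7; s_{11} = 14; s_{12} = 4; s_{13} = 1; s_{14} = 5; s_{15} = 6; s_{16} = 11; s_{17} = 0; s_{18} = 11; s_{19} = 11; s_{20} = 5; s_{21} = 16; s_{22} = 4; s_{23} = 3; s_{24} = 7; s_{25} = 10; s_{26} = 0; s_{27} = 10; s_{28} = 10; s_{29} = 3; s_{30} = 13; s_{31} = 16; s_{32} = 12; s_{33} = 11; s_{34} = 6; s_{35} = 0; s_{36} = 6; s_{37} = 6; s_{38} = 12.
The sequence repeats with period 36.
(1740 - 1) mod 36 = 11, so s_{1740} = s_{12} = 4.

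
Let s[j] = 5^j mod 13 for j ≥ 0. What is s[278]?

Computing terms: s[0] = 1,  s[1] = 5,  s[2] = 12,  s[3] = 8,  s[4] = 1.
The sequence repeats with period 4.
So s[278] = s[0 + ((278-0) mod 4)] = s[2] = 12.

12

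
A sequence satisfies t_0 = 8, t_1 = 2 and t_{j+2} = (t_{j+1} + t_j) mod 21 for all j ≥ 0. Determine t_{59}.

We have t_0 = 8, t_1 = 2, t_2 = 10, t_3 = 12, t_4 = 1, t_5 = 13, t_6 = 14, t_7 = 6, t_8 = 20, t_9 = 5, t_{10} = 4, t_{11} = 9, t_{12} = 13, t_{13} = 1, t_{14} = 14, t_{15} = 15, t_{16} = 8, t_{17} = 2.
The sequence repeats with period 16.
So t_{59} = t_{0 + ((59-0) mod 16)} = t_{11} = 9.

9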